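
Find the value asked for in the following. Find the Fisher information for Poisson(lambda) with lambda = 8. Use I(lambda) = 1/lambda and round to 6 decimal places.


Fisher information for Poisson: I(lambda) = 1/lambda.
lambda = 8.
I(lambda) = 1/8 = 0.125000

0.125000


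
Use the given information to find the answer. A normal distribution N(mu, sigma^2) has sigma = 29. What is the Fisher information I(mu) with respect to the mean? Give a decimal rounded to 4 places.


The Fisher information for the mean of a normal distribution is I(mu) = 1/sigma^2.
sigma = 29, so sigma^2 = 841.
I(mu) = 1/841 = 0.0012

0.0012


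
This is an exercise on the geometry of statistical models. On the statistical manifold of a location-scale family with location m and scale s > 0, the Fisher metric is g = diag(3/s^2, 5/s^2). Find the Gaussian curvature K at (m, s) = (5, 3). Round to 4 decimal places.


The metric has the form g = (A dm^2 + B ds^2)/s^2 with A = 3, B = 5.
Substitute u = sqrt(A/B)*m: g = B*(du^2 + ds^2)/s^2, i.e. B times the
Poincare upper half-plane metric, which has constant Gaussian curvature -1.
Scaling a 2D metric by a constant c divides the Gaussian curvature by c,
so K = -1/B = -1/(5) = -0.2000 everywhere (the point (m, s) = (5, 3) is irrelevant:
the curvature is constant).
The requested Gaussian curvature is K = -0.2000.

-0.2000


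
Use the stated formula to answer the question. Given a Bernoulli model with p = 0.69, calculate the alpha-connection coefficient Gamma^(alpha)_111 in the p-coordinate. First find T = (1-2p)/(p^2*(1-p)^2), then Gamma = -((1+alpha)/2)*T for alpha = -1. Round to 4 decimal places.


Skewness (Amari-Chentsov) tensor: T = (1-2p)/(p^2*(1-p)^2).
p = 0.69, 1-2p = -0.38, p^2 = 0.4761, (1-p)^2 = 0.0961.
T = -0.38/(0.4761 * 0.0961) = -8.305428.
In the p-coordinate, Gamma^(alpha) = Gamma^(0) - (alpha/2)*T with Gamma^(0) = (1/2)*g'(p) = -T/2,
so Gamma^(alpha) = -((1+alpha)/2)*T.
alpha = -1, -(1+alpha)/2 = 0.0.
Gamma = 0.0 * -8.305428 = 0.0000

0.0000


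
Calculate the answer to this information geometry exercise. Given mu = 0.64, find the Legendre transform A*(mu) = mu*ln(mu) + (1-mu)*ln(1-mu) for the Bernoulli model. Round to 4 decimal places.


Legendre transform for Bernoulli:
A*(mu) = mu*log(mu) + (1-mu)*log(1-mu).
mu = 0.64, 1-mu = 0.36.
mu*log(mu) = 0.64*log(0.64) = -0.285624.
(1-mu)*log(1-mu) = 0.36*log(0.36) = -0.367794.
A* = -0.285624 + -0.367794 = -0.6534

-0.6534


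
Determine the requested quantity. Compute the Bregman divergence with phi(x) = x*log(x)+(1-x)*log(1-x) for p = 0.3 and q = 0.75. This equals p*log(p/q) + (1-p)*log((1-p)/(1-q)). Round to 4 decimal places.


Bregman divergence with negative entropy generator:
D = p*log(p/q) + (1-p)*log((1-p)/(1-q)).
p = 0.3, q = 0.75.
p*log(p/q) = 0.3*log(0.3/0.75) = -0.274887.
(1-p)*log((1-p)/(1-q)) = 0.7*log(0.7/0.25) = 0.720734.
D = -0.274887 + 0.720734 = 0.4458

0.4458


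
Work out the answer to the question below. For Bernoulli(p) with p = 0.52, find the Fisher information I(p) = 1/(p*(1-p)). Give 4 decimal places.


For Bernoulli(p), Fisher information is I(p) = 1/(p*(1-p)).
p = 0.52, 1-p = 0.48.
p*(1-p) = 0.2496.
I(p) = 1/0.2496 = 4.0064

4.0064


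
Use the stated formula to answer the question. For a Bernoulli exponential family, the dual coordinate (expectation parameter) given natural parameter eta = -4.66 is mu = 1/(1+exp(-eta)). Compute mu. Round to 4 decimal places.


Dual coordinate (expectation parameter) for Bernoulli:
mu = 1/(1+exp(-eta)).
eta = -4.66.
exp(-eta) = exp(4.66) = 105.636082.
mu = 1/(1+105.636082) = 0.0094

0.0094


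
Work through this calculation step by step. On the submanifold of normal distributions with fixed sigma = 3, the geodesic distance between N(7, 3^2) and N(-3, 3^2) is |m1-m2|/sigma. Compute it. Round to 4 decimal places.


On the fixed-variance normal subfamily, geodesic distance = |m1-m2|/sigma.
|7 - -3| = 10.
sigma = 3.
d = 10/3 = 3.3333

3.3333


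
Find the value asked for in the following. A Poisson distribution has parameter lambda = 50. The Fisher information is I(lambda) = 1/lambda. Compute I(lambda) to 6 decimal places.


Fisher information for Poisson: I(lambda) = 1/lambda.
lambda = 50.
I(lambda) = 1/50 = 0.020000

0.020000


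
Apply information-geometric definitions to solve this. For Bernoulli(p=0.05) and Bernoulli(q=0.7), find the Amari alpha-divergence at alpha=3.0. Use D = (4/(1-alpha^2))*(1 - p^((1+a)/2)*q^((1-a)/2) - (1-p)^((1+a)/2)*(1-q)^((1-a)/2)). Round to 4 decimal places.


Amari alpha-divergence:
D = (4/(1-alpha^2))*(1 - p^((1+a)/2)*q^((1-a)/2) - (1-p)^((1+a)/2)*(1-q)^((1-a)/2)).
alpha = 3.0, p = 0.05, q = 0.7.
e1 = (1+alpha)/2 = 2.0, e2 = (1-alpha)/2 = -1.0.
t1 = p^e1 * q^e2 = 0.05^2.0 * 0.7^-1.0 = 0.003571.
t2 = (1-p)^e1 * (1-q)^e2 = 0.95^2.0 * 0.3^-1.0 = 3.008333.
4/(1-alpha^2) = -0.5.
D = -0.5*(1 - 0.003571 - 3.008333) = 1.0060

1.0060


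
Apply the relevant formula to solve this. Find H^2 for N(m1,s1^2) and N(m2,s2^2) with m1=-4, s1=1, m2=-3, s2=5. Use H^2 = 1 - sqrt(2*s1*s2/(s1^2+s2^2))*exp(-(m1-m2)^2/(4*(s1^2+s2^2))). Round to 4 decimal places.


Squared Hellinger distance for Gaussians:
H^2 = 1 - sqrt(2*s1*s2/(s1^2+s2^2)) * exp(-(m1-m2)^2/(4*(s1^2+s2^2))).
s1^2 = 1, s2^2 = 25, s1^2+s2^2 = 26.
sqrt(2*1*5/(26)) = 0.620174.
(m1-m2)^2 = (-1)^2 = 1.
exp(-1/(4*26)) = exp(-0.009615) = 0.990431.
H^2 = 1 - 0.620174*0.990431 = 0.3858

0.3858


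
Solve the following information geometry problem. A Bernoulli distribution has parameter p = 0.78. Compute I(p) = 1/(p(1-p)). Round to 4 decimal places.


For Bernoulli(p), Fisher information is I(p) = 1/(p*(1-p)).
p = 0.78, 1-p = 0.22.
p*(1-p) = 0.1716.
I(p) = 1/0.1716 = 5.8275

5.8275


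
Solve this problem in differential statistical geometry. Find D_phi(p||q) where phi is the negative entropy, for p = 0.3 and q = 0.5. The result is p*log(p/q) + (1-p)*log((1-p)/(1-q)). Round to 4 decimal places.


Bregman divergence with negative entropy generator:
D = p*log(p/q) + (1-p)*log((1-p)/(1-q)).
p = 0.3, q = 0.5.
p*log(p/q) = 0.3*log(0.3/0.5) = -0.153248.
(1-p)*log((1-p)/(1-q)) = 0.7*log(0.7/0.5) = 0.235531.
D = -0.153248 + 0.235531 = 0.0823

0.0823


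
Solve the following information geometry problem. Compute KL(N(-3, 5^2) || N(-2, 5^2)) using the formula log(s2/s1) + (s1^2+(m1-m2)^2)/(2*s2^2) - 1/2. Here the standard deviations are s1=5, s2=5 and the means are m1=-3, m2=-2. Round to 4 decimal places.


KL divergence between normal distributions:
KL = log(s2/s1) + (s1^2 + (m1-m2)^2)/(2*s2^2) - 1/2.
log(5/5) = 0.0.
(5^2 + (-3--2)^2)/(2*5^2) = (25 + 1)/50 = 0.52.
KL = 0.0 + 0.52 - 0.5 = 0.0200

0.0200


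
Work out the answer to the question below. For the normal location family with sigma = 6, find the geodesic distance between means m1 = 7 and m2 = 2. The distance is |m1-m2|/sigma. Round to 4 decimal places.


On the fixed-variance normal subfamily, geodesic distance = |m1-m2|/sigma.
|7 - 2| = 5.
sigma = 6.
d = 5/6 = 0.8333

0.8333


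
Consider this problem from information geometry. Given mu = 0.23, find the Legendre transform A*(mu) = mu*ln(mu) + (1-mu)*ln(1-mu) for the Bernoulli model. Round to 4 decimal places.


Legendre transform for Bernoulli:
A*(mu) = mu*log(mu) + (1-mu)*log(1-mu).
mu = 0.23, 1-mu = 0.77.
mu*log(mu) = 0.23*log(0.23) = -0.338025.
(1-mu)*log(1-mu) = 0.77*log(0.77) = -0.201251.
A* = -0.338025 + -0.201251 = -0.5393

-0.5393


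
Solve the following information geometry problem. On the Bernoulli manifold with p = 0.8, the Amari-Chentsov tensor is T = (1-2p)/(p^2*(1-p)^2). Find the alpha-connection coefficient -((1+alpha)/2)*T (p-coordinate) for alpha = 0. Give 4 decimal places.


Skewness (Amari-Chentsov) tensor: T = (1-2p)/(p^2*(1-p)^2).
p = 0.8, 1-2p = -0.6, p^2 = 0.64, (1-p)^2 = 0.04.
T = -0.6/(0.64 * 0.04) = -23.4375.
In the p-coordinate, Gamma^(alpha) = Gamma^(0) - (alpha/2)*T with Gamma^(0) = (1/2)*g'(p) = -T/2,
so Gamma^(alpha) = -((1+alpha)/2)*T.
alpha = 0, -(1+alpha)/2 = -0.5.
Gamma = -0.5 * -23.4375 = 11.7188

11.7188


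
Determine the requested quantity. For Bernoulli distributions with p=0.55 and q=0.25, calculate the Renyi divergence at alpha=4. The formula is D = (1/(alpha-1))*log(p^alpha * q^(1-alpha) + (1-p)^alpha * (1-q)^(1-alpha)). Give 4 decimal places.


Renyi divergence of order alpha between Bernoulli distributions:
D = (1/(alpha-1))*log(p^alpha * q^(1-alpha) + (1-p)^alpha * (1-q)^(1-alpha)).
alpha = 4, p = 0.55, q = 0.25.
p^alpha * q^(1-alpha) = 0.55^4 * 0.25^-3 = 5.8564.
(1-p)^alpha * (1-q)^(1-alpha) = 0.45^4 * 0.75^-3 = 0.0972.
sum = 5.8564 + 0.0972 = 5.9536.
D = (1/3)*log(5.9536) = 0.5947

0.5947


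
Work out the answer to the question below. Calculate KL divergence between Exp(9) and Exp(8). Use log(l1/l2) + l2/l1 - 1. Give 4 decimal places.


KL divergence for exponential family:
KL = log(l1/l2) + l2/l1 - 1.
log(9/8) = 0.117783.
8/9 = 0.888889.
KL = 0.117783 + 0.888889 - 1 = 0.0067

0.0067


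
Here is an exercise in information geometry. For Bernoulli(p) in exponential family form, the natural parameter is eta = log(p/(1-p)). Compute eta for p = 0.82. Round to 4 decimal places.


Natural parameter for Bernoulli: eta = log(p/(1-p)).
p = 0.82, 1-p = 0.18.
p/(1-p) = 4.555556.
eta = log(4.555556) = 1.5163

1.5163


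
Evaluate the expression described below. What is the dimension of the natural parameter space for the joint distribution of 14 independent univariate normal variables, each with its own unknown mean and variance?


Exponential family dimension calculation:
Each univariate normal has two natural parameters (mu/sigma^2 and -1/(2 sigma^2)).
With 14 independent components, dim = 2 * 14 = 28.

28


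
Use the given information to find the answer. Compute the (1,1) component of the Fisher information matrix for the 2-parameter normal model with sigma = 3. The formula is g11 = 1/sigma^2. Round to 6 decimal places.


For the 2-parameter normal family, the Fisher metric has:
  g11 = 1/sigma^2, g22 = 2/sigma^2.
sigma = 3, sigma^2 = 9.
g11 = 0.111111

0.111111


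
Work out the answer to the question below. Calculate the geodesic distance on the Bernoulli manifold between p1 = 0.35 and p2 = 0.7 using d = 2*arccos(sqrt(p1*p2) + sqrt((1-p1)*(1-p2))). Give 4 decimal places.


Geodesic distance on Bernoulli manifold:
d(p1,p2) = 2*arccos(sqrt(p1*p2) + sqrt((1-p1)*(1-p2))).
sqrt(p1*p2) = sqrt(0.35*0.7) = 0.494975.
sqrt((1-p1)*(1-p2)) = sqrt(0.65*0.3) = 0.441588.
arg = 0.494975 + 0.441588 = 0.936563.
d = 2*arccos(0.936563) = 0.7162

0.7162


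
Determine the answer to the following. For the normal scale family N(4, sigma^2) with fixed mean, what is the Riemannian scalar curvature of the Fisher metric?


This family has a single free parameter, so its statistical manifold
is 1-dimensional. The Riemann curvature tensor of any 1-dimensional
Riemannian manifold vanishes identically, so R = 0.

0


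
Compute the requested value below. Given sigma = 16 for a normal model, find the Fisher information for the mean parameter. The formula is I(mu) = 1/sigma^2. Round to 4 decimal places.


The Fisher information for the mean of a normal distribution is I(mu) = 1/sigma^2.
sigma = 16, so sigma^2 = 256.
I(mu) = 1/256 = 0.0039

0.0039


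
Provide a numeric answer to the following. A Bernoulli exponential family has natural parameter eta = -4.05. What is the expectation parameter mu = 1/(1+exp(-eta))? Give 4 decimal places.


Dual coordinate (expectation parameter) for Bernoulli:
mu = 1/(1+exp(-eta)).
eta = -4.05.
exp(-eta) = exp(4.05) = 57.397457.
mu = 1/(1+57.397457) = 0.0171

0.0171


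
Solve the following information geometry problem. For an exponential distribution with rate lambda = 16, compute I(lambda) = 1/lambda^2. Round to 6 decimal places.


Fisher information for exponential: I(lambda) = 1/lambda^2.
lambda = 16, lambda^2 = 256.
I = 1/256 = 0.003906

0.003906


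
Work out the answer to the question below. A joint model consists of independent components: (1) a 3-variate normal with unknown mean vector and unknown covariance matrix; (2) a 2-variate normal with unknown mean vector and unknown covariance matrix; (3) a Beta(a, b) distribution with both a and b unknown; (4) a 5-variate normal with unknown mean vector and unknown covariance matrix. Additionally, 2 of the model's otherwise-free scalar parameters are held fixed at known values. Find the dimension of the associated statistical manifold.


The dimension of a statistical manifold equals the number of free
(independent) real parameters of the model. For a product of independent
blocks the parameter counts add.
- 3-variate normal: 3 (mean) + 3*4/2 = 6 (symmetric covariance) = 9.
- 2-variate normal: 2 (mean) + 2*3/2 = 3 (symmetric covariance) = 5.
- Beta (a, b): 2.
- 5-variate normal: 5 (mean) + 5*6/2 = 15 (symmetric covariance) = 20.
Total = 9 + 5 + 2 + 20 = 36.
2 parameter(s) fixed at known values: 36 - 2 = 34.
Dimension = 34

34


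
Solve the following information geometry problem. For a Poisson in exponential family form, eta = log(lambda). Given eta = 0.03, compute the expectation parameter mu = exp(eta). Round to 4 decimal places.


Expectation parameter for Poisson exponential family:
mu = exp(eta).
eta = 0.03.
mu = exp(0.03) = 1.0305

1.0305


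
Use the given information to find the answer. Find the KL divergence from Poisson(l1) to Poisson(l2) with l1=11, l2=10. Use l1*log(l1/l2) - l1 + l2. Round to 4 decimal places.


KL divergence for Poisson:
KL = l1*log(l1/l2) - l1 + l2.
l1 = 11, l2 = 10.
log(11/10) = 0.09531.
l1*log(l1/l2) = 11 * 0.09531 = 1.048412.
KL = 1.048412 - 11 + 10 = 0.0484

0.0484


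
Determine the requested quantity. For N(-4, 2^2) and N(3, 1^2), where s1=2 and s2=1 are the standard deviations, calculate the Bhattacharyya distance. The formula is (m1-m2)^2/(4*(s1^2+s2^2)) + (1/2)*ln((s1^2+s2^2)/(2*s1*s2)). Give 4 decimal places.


Bhattacharyya distance between two Gaussians:
DB = (m1-m2)^2/(4*(s1^2+s2^2)) + (1/2)*ln((s1^2+s2^2)/(2*s1*s2)).
(m1-m2)^2 = (-7)^2 = 49.
s1^2+s2^2 = 4 + 1 = 5.
term1 = 49/20 = 2.45.
term2 = 0.5*ln(5/4.0) = 0.111572.
DB = 2.45 + 0.111572 = 2.5616

2.5616


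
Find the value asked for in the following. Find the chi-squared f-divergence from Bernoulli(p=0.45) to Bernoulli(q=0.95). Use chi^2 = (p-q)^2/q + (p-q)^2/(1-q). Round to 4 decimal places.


Chi-squared divergence between Bernoulli distributions:
chi^2 = (p-q)^2/q + (p-q)^2/(1-q).
p = 0.45, q = 0.95, p-q = -0.5.
(p-q)^2 = 0.25.
term1 = 0.25/0.95 = 0.263158.
term2 = 0.25/0.05 = 5.0.
chi^2 = 0.263158 + 5.0 = 5.2632

5.2632


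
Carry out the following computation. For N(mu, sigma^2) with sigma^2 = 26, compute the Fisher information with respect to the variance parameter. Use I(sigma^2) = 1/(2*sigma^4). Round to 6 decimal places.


Fisher information for variance: I(sigma^2) = 1/(2*sigma^4).
sigma^2 = 26, so sigma^4 = 676.
I = 1/(2*676) = 1/1352 = 0.000740

0.000740


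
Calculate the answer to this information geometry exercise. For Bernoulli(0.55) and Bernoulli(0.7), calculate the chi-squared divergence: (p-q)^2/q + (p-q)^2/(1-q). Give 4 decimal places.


Chi-squared divergence between Bernoulli distributions:
chi^2 = (p-q)^2/q + (p-q)^2/(1-q).
p = 0.55, q = 0.7, p-q = -0.15.
(p-q)^2 = 0.0225.
term1 = 0.0225/0.7 = 0.032143.
term2 = 0.0225/0.3 = 0.075.
chi^2 = 0.032143 + 0.075 = 0.1071

0.1071


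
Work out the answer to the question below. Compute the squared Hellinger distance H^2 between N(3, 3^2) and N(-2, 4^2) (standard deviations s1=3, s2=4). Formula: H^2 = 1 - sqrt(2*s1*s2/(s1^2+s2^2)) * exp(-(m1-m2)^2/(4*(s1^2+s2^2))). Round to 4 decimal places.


Squared Hellinger distance for Gaussians:
H^2 = 1 - sqrt(2*s1*s2/(s1^2+s2^2)) * exp(-(m1-m2)^2/(4*(s1^2+s2^2))).
s1^2 = 9, s2^2 = 16, s1^2+s2^2 = 25.
sqrt(2*3*4/(25)) = 0.979796.
(m1-m2)^2 = (5)^2 = 25.
exp(-25/(4*25)) = exp(-0.25) = 0.778801.
H^2 = 1 - 0.979796*0.778801 = 0.2369

0.2369


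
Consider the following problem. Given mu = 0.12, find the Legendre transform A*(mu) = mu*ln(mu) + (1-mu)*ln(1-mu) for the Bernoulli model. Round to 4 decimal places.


Legendre transform for Bernoulli:
A*(mu) = mu*log(mu) + (1-mu)*log(1-mu).
mu = 0.12, 1-mu = 0.88.
mu*log(mu) = 0.12*log(0.12) = -0.254432.
(1-mu)*log(1-mu) = 0.88*log(0.88) = -0.112493.
A* = -0.254432 + -0.112493 = -0.3669

-0.3669


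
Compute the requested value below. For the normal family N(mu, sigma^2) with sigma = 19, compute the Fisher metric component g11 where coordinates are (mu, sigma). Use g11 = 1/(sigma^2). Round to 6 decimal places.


For the 2-parameter normal family, the Fisher metric has:
  g11 = 1/sigma^2, g22 = 2/sigma^2.
sigma = 19, sigma^2 = 361.
g11 = 0.002770

0.002770


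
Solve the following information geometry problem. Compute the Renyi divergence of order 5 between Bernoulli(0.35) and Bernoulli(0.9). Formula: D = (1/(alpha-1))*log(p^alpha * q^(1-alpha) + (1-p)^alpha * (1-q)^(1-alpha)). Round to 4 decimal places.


Renyi divergence of order alpha between Bernoulli distributions:
D = (1/(alpha-1))*log(p^alpha * q^(1-alpha) + (1-p)^alpha * (1-q)^(1-alpha)).
alpha = 5, p = 0.35, q = 0.9.
p^alpha * q^(1-alpha) = 0.35^5 * 0.9^-4 = 0.008005.
(1-p)^alpha * (1-q)^(1-alpha) = 0.65^5 * 0.1^-4 = 1160.290625.
sum = 0.008005 + 1160.290625 = 1160.29863.
D = (1/4)*log(1160.29863) = 1.7641

1.7641


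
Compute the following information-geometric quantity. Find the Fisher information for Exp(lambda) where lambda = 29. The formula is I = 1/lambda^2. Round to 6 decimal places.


Fisher information for exponential: I(lambda) = 1/lambda^2.
lambda = 29, lambda^2 = 841.
I = 1/841 = 0.001189

0.001189


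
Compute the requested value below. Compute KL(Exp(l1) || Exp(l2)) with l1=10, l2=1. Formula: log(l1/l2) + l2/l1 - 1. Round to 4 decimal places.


KL divergence for exponential family:
KL = log(l1/l2) + l2/l1 - 1.
log(10/1) = 2.302585.
1/10 = 0.1.
KL = 2.302585 + 0.1 - 1 = 1.4026

1.4026


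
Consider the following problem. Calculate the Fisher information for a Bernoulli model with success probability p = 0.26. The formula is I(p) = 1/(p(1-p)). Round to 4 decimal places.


For Bernoulli(p), Fisher information is I(p) = 1/(p*(1-p)).
p = 0.26, 1-p = 0.74.
p*(1-p) = 0.1924.
I(p) = 1/0.1924 = 5.1975

5.1975


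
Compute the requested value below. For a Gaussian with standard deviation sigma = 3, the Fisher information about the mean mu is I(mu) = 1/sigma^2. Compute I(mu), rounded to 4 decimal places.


The Fisher information for the mean of a normal distribution is I(mu) = 1/sigma^2.
sigma = 3, so sigma^2 = 9.
I(mu) = 1/9 = 0.1111

0.1111


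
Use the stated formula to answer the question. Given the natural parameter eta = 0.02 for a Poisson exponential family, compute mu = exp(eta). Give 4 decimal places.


Expectation parameter for Poisson exponential family:
mu = exp(eta).
eta = 0.02.
mu = exp(0.02) = 1.0202

1.0202


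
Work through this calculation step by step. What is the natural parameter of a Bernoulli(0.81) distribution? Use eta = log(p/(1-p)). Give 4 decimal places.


Natural parameter for Bernoulli: eta = log(p/(1-p)).
p = 0.81, 1-p = 0.19.
p/(1-p) = 4.263158.
eta = log(4.263158) = 1.4500

1.4500


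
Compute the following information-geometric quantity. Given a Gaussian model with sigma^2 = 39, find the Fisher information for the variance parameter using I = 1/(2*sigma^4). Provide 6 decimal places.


Fisher information for variance: I(sigma^2) = 1/(2*sigma^4).
sigma^2 = 39, so sigma^4 = 1521.
I = 1/(2*1521) = 1/3042 = 0.000329

0.000329


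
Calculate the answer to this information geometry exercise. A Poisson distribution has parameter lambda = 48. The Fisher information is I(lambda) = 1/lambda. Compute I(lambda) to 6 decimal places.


Fisher information for Poisson: I(lambda) = 1/lambda.
lambda = 48.
I(lambda) = 1/48 = 0.020833

0.020833


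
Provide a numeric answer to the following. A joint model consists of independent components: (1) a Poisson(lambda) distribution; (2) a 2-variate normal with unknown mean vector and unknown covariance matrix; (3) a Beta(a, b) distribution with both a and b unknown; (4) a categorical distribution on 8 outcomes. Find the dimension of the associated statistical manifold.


The dimension of a statistical manifold equals the number of free
(independent) real parameters of the model. For a product of independent
blocks the parameter counts add.
- Poisson (lambda): 1.
- 2-variate normal: 2 (mean) + 2*3/2 = 3 (symmetric covariance) = 5.
- Beta (a, b): 2.
- categorical on 8 outcomes (probabilities sum to 1): 8-1 = 7.
Total = 1 + 5 + 2 + 7 = 15.
Dimension = 15

15


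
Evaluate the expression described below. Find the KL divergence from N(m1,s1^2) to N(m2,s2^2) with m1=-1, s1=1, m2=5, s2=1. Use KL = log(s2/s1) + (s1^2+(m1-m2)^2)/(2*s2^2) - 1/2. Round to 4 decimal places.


KL divergence between normal distributions:
KL = log(s2/s1) + (s1^2 + (m1-m2)^2)/(2*s2^2) - 1/2.
log(1/1) = 0.0.
(1^2 + (-1-5)^2)/(2*1^2) = (1 + 36)/2 = 18.5.
KL = 0.0 + 18.5 - 0.5 = 18.0000

18.0000


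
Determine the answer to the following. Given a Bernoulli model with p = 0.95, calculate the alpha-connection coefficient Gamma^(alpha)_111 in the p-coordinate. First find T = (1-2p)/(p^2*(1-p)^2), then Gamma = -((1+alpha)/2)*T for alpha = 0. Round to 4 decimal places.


Skewness (Amari-Chentsov) tensor: T = (1-2p)/(p^2*(1-p)^2).
p = 0.95, 1-2p = -0.9, p^2 = 0.9025, (1-p)^2 = 0.0025.
T = -0.9/(0.9025 * 0.0025) = -398.891967.
In the p-coordinate, Gamma^(alpha) = Gamma^(0) - (alpha/2)*T with Gamma^(0) = (1/2)*g'(p) = -T/2,
so Gamma^(alpha) = -((1+alpha)/2)*T.
alpha = 0, -(1+alpha)/2 = -0.5.
Gamma = -0.5 * -398.891967 = 199.4460

199.4460


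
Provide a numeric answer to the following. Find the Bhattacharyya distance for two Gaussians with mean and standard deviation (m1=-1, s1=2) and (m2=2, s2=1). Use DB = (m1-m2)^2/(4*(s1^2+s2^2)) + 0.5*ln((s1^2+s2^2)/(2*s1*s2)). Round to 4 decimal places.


Bhattacharyya distance between two Gaussians:
DB = (m1-m2)^2/(4*(s1^2+s2^2)) + (1/2)*ln((s1^2+s2^2)/(2*s1*s2)).
(m1-m2)^2 = (-3)^2 = 9.
s1^2+s2^2 = 4 + 1 = 5.
term1 = 9/20 = 0.45.
term2 = 0.5*ln(5/4.0) = 0.111572.
DB = 0.45 + 0.111572 = 0.5616

0.5616


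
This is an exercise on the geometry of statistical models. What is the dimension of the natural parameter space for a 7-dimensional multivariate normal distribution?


Exponential family dimension calculation:
For 7-dim MVN: mean has 7 params, covariance has 7*8/2 = 28 unique entries.
Total dim = 7 + 28 = 35.

35


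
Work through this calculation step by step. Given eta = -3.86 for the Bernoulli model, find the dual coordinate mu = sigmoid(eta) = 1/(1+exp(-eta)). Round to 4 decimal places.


Dual coordinate (expectation parameter) for Bernoulli:
mu = 1/(1+exp(-eta)).
eta = -3.86.
exp(-eta) = exp(3.86) = 47.465351.
mu = 1/(1+47.465351) = 0.0206

0.0206


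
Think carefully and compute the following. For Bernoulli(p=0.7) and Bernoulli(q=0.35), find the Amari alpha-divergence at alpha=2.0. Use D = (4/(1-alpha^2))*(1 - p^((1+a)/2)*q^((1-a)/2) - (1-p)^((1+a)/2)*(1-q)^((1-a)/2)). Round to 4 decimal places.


Amari alpha-divergence:
D = (4/(1-alpha^2))*(1 - p^((1+a)/2)*q^((1-a)/2) - (1-p)^((1+a)/2)*(1-q)^((1-a)/2)).
alpha = 2.0, p = 0.7, q = 0.35.
e1 = (1+alpha)/2 = 1.5, e2 = (1-alpha)/2 = -0.5.
t1 = p^e1 * q^e2 = 0.7^1.5 * 0.35^-0.5 = 0.989949.
t2 = (1-p)^e1 * (1-q)^e2 = 0.3^1.5 * 0.65^-0.5 = 0.20381.
4/(1-alpha^2) = -1.333333.
D = -1.333333*(1 - 0.989949 - 0.20381) = 0.2583

0.2583


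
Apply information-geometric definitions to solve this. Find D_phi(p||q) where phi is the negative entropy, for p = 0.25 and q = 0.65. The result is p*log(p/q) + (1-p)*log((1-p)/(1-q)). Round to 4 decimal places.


Bregman divergence with negative entropy generator:
D = p*log(p/q) + (1-p)*log((1-p)/(1-q)).
p = 0.25, q = 0.65.
p*log(p/q) = 0.25*log(0.25/0.65) = -0.238878.
(1-p)*log((1-p)/(1-q)) = 0.75*log(0.75/0.35) = 0.571605.
D = -0.238878 + 0.571605 = 0.3327

0.3327


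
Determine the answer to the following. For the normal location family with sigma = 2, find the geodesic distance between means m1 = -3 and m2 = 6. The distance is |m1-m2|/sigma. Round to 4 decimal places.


On the fixed-variance normal subfamily, geodesic distance = |m1-m2|/sigma.
|-3 - 6| = 9.
sigma = 2.
d = 9/2 = 4.5000

4.5000


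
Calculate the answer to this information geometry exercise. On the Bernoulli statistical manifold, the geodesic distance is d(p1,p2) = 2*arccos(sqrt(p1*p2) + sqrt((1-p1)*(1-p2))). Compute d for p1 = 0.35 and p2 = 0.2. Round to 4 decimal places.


Geodesic distance on Bernoulli manifold:
d(p1,p2) = 2*arccos(sqrt(p1*p2) + sqrt((1-p1)*(1-p2))).
sqrt(p1*p2) = sqrt(0.35*0.2) = 0.264575.
sqrt((1-p1)*(1-p2)) = sqrt(0.65*0.8) = 0.72111.
arg = 0.264575 + 0.72111 = 0.985685.
d = 2*arccos(0.985685) = 0.3388

0.3388


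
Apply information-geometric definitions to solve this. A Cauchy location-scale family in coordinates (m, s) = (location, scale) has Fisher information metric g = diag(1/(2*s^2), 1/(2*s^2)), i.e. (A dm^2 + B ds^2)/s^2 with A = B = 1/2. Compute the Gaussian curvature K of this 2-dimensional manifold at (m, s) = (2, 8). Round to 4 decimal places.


The metric has the form g = (A dm^2 + B ds^2)/s^2 with A = 1/2, B = 1/2.
Substitute u = sqrt(A/B)*m: g = B*(du^2 + ds^2)/s^2, i.e. B times the
Poincare upper half-plane metric, which has constant Gaussian curvature -1.
Scaling a 2D metric by a constant c divides the Gaussian curvature by c,
so K = -1/B = -1/(1/2) = -2.0000 everywhere (the point (m, s) = (2, 8) is irrelevant:
the curvature is constant).
The requested Gaussian curvature is K = -2.0000.

-2.0000


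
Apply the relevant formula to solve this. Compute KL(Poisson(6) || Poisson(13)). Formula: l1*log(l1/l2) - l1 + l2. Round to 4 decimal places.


KL divergence for Poisson:
KL = l1*log(l1/l2) - l1 + l2.
l1 = 6, l2 = 13.
log(6/13) = -0.77319.
l1*log(l1/l2) = 6 * -0.77319 = -4.639139.
KL = -4.639139 - 6 + 13 = 2.3609

2.3609


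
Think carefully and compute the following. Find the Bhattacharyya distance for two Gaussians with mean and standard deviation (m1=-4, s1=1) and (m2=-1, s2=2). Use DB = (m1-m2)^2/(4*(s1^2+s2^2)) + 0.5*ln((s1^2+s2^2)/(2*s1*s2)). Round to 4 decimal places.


Bhattacharyya distance between two Gaussians:
DB = (m1-m2)^2/(4*(s1^2+s2^2)) + (1/2)*ln((s1^2+s2^2)/(2*s1*s2)).
(m1-m2)^2 = (-3)^2 = 9.
s1^2+s2^2 = 1 + 4 = 5.
term1 = 9/20 = 0.45.
term2 = 0.5*ln(5/4.0) = 0.111572.
DB = 0.45 + 0.111572 = 0.5616

0.5616


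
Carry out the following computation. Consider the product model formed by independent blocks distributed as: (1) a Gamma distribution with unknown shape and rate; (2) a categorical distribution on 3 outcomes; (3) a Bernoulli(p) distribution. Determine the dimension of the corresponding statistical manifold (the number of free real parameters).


The dimension of a statistical manifold equals the number of free
(independent) real parameters of the model. For a product of independent
blocks the parameter counts add.
- Gamma (shape, rate): 2.
- categorical on 3 outcomes (probabilities sum to 1): 3-1 = 2.
- Bernoulli (p): 1.
Total = 2 + 2 + 1 = 5.
Dimension = 5

5


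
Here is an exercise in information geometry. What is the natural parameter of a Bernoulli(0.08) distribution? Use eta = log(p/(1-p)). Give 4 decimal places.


Natural parameter for Bernoulli: eta = log(p/(1-p)).
p = 0.08, 1-p = 0.92.
p/(1-p) = 0.086957.
eta = log(0.086957) = -2.4423

-2.4423


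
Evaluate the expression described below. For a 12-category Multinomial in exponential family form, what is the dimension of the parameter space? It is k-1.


Exponential family dimension calculation:
For Multinomial with k=12 categories, dim = k-1 = 11.

11


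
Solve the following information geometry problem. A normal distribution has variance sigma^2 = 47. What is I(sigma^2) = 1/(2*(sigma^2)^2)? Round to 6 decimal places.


Fisher information for variance: I(sigma^2) = 1/(2*sigma^4).
sigma^2 = 47, so sigma^4 = 2209.
I = 1/(2*2209) = 1/4418 = 0.000226

0.000226


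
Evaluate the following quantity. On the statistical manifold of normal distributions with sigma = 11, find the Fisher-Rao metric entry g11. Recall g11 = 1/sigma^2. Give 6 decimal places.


For the 2-parameter normal family, the Fisher metric has:
  g11 = 1/sigma^2, g22 = 2/sigma^2.
sigma = 11, sigma^2 = 121.
g11 = 0.008264

0.008264


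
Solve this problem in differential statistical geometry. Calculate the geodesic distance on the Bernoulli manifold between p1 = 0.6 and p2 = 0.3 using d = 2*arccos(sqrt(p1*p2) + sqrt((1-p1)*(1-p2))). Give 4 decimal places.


Geodesic distance on Bernoulli manifold:
d(p1,p2) = 2*arccos(sqrt(p1*p2) + sqrt((1-p1)*(1-p2))).
sqrt(p1*p2) = sqrt(0.6*0.3) = 0.424264.
sqrt((1-p1)*(1-p2)) = sqrt(0.4*0.7) = 0.52915.
arg = 0.424264 + 0.52915 = 0.953414.
d = 2*arccos(0.953414) = 0.6129

0.6129


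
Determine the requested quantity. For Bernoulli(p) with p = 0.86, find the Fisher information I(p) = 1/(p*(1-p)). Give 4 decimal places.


For Bernoulli(p), Fisher information is I(p) = 1/(p*(1-p)).
p = 0.86, 1-p = 0.14.
p*(1-p) = 0.1204.
I(p) = 1/0.1204 = 8.3056

8.3056


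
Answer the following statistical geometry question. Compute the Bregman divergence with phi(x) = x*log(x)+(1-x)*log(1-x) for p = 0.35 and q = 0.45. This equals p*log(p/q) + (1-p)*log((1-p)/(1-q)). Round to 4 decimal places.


Bregman divergence with negative entropy generator:
D = p*log(p/q) + (1-p)*log((1-p)/(1-q)).
p = 0.35, q = 0.45.
p*log(p/q) = 0.35*log(0.35/0.45) = -0.08796.
(1-p)*log((1-p)/(1-q)) = 0.65*log(0.65/0.55) = 0.108585.
D = -0.08796 + 0.108585 = 0.0206

0.0206


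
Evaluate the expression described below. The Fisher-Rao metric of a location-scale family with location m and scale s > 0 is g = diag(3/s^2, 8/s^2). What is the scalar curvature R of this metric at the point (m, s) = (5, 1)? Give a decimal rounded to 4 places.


The metric has the form g = (A dm^2 + B ds^2)/s^2 with A = 3, B = 8.
Substitute u = sqrt(A/B)*m: g = B*(du^2 + ds^2)/s^2, i.e. B times the
Poincare upper half-plane metric, which has constant Gaussian curvature -1.
Scaling a 2D metric by a constant c divides the Gaussian curvature by c,
so K = -1/B = -1/(8) = -0.1250 everywhere (the point (m, s) = (5, 1) is irrelevant:
the curvature is constant).
Scalar curvature in dimension 2: R = 2K = -2/(8) = -0.2500.

-0.2500


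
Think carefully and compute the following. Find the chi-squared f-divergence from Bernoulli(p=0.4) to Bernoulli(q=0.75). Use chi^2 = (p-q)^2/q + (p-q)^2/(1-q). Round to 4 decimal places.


Chi-squared divergence between Bernoulli distributions:
chi^2 = (p-q)^2/q + (p-q)^2/(1-q).
p = 0.4, q = 0.75, p-q = -0.35.
(p-q)^2 = 0.1225.
term1 = 0.1225/0.75 = 0.163333.
term2 = 0.1225/0.25 = 0.49.
chi^2 = 0.163333 + 0.49 = 0.6533

0.6533


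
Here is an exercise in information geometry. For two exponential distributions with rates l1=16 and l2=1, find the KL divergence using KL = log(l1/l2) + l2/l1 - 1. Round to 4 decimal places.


KL divergence for exponential family:
KL = log(l1/l2) + l2/l1 - 1.
log(16/1) = 2.772589.
1/16 = 0.0625.
KL = 2.772589 + 0.0625 - 1 = 1.8351

1.8351


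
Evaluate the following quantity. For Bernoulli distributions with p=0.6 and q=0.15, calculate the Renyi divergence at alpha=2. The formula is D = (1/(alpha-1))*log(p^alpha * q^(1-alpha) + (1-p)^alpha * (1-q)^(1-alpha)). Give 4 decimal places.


Renyi divergence of order alpha between Bernoulli distributions:
D = (1/(alpha-1))*log(p^alpha * q^(1-alpha) + (1-p)^alpha * (1-q)^(1-alpha)).
alpha = 2, p = 0.6, q = 0.15.
p^alpha * q^(1-alpha) = 0.6^2 * 0.15^-1 = 2.4.
(1-p)^alpha * (1-q)^(1-alpha) = 0.4^2 * 0.85^-1 = 0.188235.
sum = 2.4 + 0.188235 = 2.588235.
D = (1/1)*log(2.588235) = 0.9510

0.9510


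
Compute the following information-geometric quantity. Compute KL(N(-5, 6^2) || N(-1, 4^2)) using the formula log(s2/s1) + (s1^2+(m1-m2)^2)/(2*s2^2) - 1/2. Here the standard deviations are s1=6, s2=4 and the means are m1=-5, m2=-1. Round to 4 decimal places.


KL divergence between normal distributions:
KL = log(s2/s1) + (s1^2 + (m1-m2)^2)/(2*s2^2) - 1/2.
log(4/6) = -0.405465.
(6^2 + (-5--1)^2)/(2*4^2) = (36 + 16)/32 = 1.625.
KL = -0.405465 + 1.625 - 0.5 = 0.7195

0.7195


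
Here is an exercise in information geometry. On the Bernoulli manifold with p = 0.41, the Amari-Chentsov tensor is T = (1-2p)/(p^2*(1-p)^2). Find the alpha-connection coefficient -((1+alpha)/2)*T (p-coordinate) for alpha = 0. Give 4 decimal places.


Skewness (Amari-Chentsov) tensor: T = (1-2p)/(p^2*(1-p)^2).
p = 0.41, 1-2p = 0.18, p^2 = 0.1681, (1-p)^2 = 0.3481.
T = 0.18/(0.1681 * 0.3481) = 3.076102.
In the p-coordinate, Gamma^(alpha) = Gamma^(0) - (alpha/2)*T with Gamma^(0) = (1/2)*g'(p) = -T/2,
so Gamma^(alpha) = -((1+alpha)/2)*T.
alpha = 0, -(1+alpha)/2 = -0.5.
Gamma = -0.5 * 3.076102 = -1.5381

-1.5381


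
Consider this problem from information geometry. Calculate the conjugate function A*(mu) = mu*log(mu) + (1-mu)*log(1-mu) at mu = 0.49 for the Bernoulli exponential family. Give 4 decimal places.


Legendre transform for Bernoulli:
A*(mu) = mu*log(mu) + (1-mu)*log(1-mu).
mu = 0.49, 1-mu = 0.51.
mu*log(mu) = 0.49*log(0.49) = -0.349541.
(1-mu)*log(1-mu) = 0.51*log(0.51) = -0.343406.
A* = -0.349541 + -0.343406 = -0.6929

-0.6929


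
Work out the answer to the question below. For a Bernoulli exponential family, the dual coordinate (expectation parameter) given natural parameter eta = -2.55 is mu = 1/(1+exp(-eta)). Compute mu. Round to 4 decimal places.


Dual coordinate (expectation parameter) for Bernoulli:
mu = 1/(1+exp(-eta)).
eta = -2.55.
exp(-eta) = exp(2.55) = 12.807104.
mu = 1/(1+12.807104) = 0.0724

0.0724


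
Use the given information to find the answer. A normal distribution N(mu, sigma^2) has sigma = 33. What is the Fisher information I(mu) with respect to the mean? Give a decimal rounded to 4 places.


The Fisher information for the mean of a normal distribution is I(mu) = 1/sigma^2.
sigma = 33, so sigma^2 = 1089.
I(mu) = 1/1089 = 0.0009

0.0009


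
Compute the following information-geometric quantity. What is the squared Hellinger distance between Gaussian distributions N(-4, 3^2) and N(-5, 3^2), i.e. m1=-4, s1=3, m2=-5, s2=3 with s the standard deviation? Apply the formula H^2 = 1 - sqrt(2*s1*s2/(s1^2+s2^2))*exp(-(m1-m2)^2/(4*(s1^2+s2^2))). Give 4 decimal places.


Squared Hellinger distance for Gaussians:
H^2 = 1 - sqrt(2*s1*s2/(s1^2+s2^2)) * exp(-(m1-m2)^2/(4*(s1^2+s2^2))).
s1^2 = 9, s2^2 = 9, s1^2+s2^2 = 18.
sqrt(2*3*3/(18)) = 1.0.
(m1-m2)^2 = (1)^2 = 1.
exp(-1/(4*18)) = exp(-0.013889) = 0.986207.
H^2 = 1 - 1.0*0.986207 = 0.0138

0.0138


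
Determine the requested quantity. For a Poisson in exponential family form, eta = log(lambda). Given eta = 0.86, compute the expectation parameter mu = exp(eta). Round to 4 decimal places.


Expectation parameter for Poisson exponential family:
mu = exp(eta).
eta = 0.86.
mu = exp(0.86) = 2.3632

2.3632


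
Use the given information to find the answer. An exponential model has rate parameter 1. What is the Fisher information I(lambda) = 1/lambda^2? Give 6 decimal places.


Fisher information for exponential: I(lambda) = 1/lambda^2.
lambda = 1, lambda^2 = 1.
I = 1/1 = 1.000000

1.000000


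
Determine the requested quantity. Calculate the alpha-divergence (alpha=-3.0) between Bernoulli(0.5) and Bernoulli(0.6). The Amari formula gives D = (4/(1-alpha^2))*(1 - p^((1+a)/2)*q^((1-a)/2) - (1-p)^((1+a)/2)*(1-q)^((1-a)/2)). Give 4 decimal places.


Amari alpha-divergence:
D = (4/(1-alpha^2))*(1 - p^((1+a)/2)*q^((1-a)/2) - (1-p)^((1+a)/2)*(1-q)^((1-a)/2)).
alpha = -3.0, p = 0.5, q = 0.6.
e1 = (1+alpha)/2 = -1.0, e2 = (1-alpha)/2 = 2.0.
t1 = p^e1 * q^e2 = 0.5^-1.0 * 0.6^2.0 = 0.72.
t2 = (1-p)^e1 * (1-q)^e2 = 0.5^-1.0 * 0.4^2.0 = 0.32.
4/(1-alpha^2) = -0.5.
D = -0.5*(1 - 0.72 - 0.32) = 0.0200

0.0200


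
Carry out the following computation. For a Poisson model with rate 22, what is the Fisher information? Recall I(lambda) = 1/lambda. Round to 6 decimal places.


Fisher information for Poisson: I(lambda) = 1/lambda.
lambda = 22.
I(lambda) = 1/22 = 0.045455

0.045455


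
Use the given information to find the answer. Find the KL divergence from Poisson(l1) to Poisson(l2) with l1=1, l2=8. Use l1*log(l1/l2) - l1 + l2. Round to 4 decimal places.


KL divergence for Poisson:
KL = l1*log(l1/l2) - l1 + l2.
l1 = 1, l2 = 8.
log(1/8) = -2.079442.
l1*log(l1/l2) = 1 * -2.079442 = -2.079442.
KL = -2.079442 - 1 + 8 = 4.9206

4.9206


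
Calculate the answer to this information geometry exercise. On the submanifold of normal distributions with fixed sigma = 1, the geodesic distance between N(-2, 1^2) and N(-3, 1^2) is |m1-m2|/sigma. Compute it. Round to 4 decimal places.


On the fixed-variance normal subfamily, geodesic distance = |m1-m2|/sigma.
|-2 - -3| = 1.
sigma = 1.
d = 1/1 = 1.0000

1.0000


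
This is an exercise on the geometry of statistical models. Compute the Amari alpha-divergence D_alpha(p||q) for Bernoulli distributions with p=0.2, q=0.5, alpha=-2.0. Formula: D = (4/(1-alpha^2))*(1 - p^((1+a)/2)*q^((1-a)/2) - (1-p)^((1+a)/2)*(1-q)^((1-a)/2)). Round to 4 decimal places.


Amari alpha-divergence:
D = (4/(1-alpha^2))*(1 - p^((1+a)/2)*q^((1-a)/2) - (1-p)^((1+a)/2)*(1-q)^((1-a)/2)).
alpha = -2.0, p = 0.2, q = 0.5.
e1 = (1+alpha)/2 = -0.5, e2 = (1-alpha)/2 = 1.5.
t1 = p^e1 * q^e2 = 0.2^-0.5 * 0.5^1.5 = 0.790569.
t2 = (1-p)^e1 * (1-q)^e2 = 0.8^-0.5 * 0.5^1.5 = 0.395285.
4/(1-alpha^2) = -1.333333.
D = -1.333333*(1 - 0.790569 - 0.395285) = 0.2478

0.2478


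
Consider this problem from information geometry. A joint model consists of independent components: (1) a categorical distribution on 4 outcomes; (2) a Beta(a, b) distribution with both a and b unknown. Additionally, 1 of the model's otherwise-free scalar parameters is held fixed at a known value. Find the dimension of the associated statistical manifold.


The dimension of a statistical manifold equals the number of free
(independent) real parameters of the model. For a product of independent
blocks the parameter counts add.
- categorical on 4 outcomes (probabilities sum to 1): 4-1 = 3.
- Beta (a, b): 2.
Total = 3 + 2 = 5.
1 parameter(s) fixed at known values: 5 - 1 = 4.
Dimension = 4

4


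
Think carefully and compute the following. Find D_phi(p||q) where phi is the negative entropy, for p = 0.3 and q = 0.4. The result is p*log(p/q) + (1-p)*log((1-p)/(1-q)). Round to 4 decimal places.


Bregman divergence with negative entropy generator:
D = p*log(p/q) + (1-p)*log((1-p)/(1-q)).
p = 0.3, q = 0.4.
p*log(p/q) = 0.3*log(0.3/0.4) = -0.086305.
(1-p)*log((1-p)/(1-q)) = 0.7*log(0.7/0.6) = 0.107905.
D = -0.086305 + 0.107905 = 0.0216

0.0216


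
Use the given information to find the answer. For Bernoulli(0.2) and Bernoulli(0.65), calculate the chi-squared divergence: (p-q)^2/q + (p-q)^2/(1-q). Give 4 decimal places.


Chi-squared divergence between Bernoulli distributions:
chi^2 = (p-q)^2/q + (p-q)^2/(1-q).
p = 0.2, q = 0.65, p-q = -0.45.
(p-q)^2 = 0.2025.
term1 = 0.2025/0.65 = 0.311538.
term2 = 0.2025/0.35 = 0.578571.
chi^2 = 0.311538 + 0.578571 = 0.8901

0.8901


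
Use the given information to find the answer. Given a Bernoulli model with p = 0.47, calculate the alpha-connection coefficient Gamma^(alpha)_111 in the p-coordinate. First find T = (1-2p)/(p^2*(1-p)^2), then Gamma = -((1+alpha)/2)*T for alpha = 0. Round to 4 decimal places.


Skewness (Amari-Chentsov) tensor: T = (1-2p)/(p^2*(1-p)^2).
p = 0.47, 1-2p = 0.06, p^2 = 0.2209, (1-p)^2 = 0.2809.
T = 0.06/(0.2209 * 0.2809) = 0.96695.
In the p-coordinate, Gamma^(alpha) = Gamma^(0) - (alpha/2)*T with Gamma^(0) = (1/2)*g'(p) = -T/2,
so Gamma^(alpha) = -((1+alpha)/2)*T.
alpha = 0, -(1+alpha)/2 = -0.5.
Gamma = -0.5 * 0.96695 = -0.4835

-0.4835


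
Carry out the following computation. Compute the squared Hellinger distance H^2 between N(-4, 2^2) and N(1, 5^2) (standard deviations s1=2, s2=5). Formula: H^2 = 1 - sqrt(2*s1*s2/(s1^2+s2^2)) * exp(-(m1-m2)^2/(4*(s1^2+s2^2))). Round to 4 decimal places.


Squared Hellinger distance for Gaussians:
H^2 = 1 - sqrt(2*s1*s2/(s1^2+s2^2)) * exp(-(m1-m2)^2/(4*(s1^2+s2^2))).
s1^2 = 4, s2^2 = 25, s1^2+s2^2 = 29.
sqrt(2*2*5/(29)) = 0.830455.
(m1-m2)^2 = (-5)^2 = 25.
exp(-25/(4*29)) = exp(-0.215517) = 0.806124.
H^2 = 1 - 0.830455*0.806124 = 0.3306

0.3306
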